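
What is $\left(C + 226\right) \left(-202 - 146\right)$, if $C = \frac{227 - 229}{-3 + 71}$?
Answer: $- \frac{1336842}{17} \approx -78638.0$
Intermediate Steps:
$C = - \frac{1}{34}$ ($C = - \frac{2}{68} = \left(-2\right) \frac{1}{68} = - \frac{1}{34} \approx -0.029412$)
$\left(C + 226\right) \left(-202 - 146\right) = \left(- \frac{1}{34} + 226\right) \left(-202 - 146\right) = \frac{7683}{34} \left(-348\right) = - \frac{1336842}{17}$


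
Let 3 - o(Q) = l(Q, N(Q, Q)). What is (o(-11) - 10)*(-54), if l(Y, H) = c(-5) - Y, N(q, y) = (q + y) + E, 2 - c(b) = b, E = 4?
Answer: 1350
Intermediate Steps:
c(b) = 2 - b
N(q, y) = 4 + q + y (N(q, y) = (q + y) + 4 = 4 + q + y)
l(Y, H) = 7 - Y (l(Y, H) = (2 - 1*(-5)) - Y = (2 + 5) - Y = 7 - Y)
o(Q) = -4 + Q (o(Q) = 3 - (7 - Q) = 3 + (-7 + Q) = -4 + Q)
(o(-11) - 10)*(-54) = ((-4 - 11) - 10)*(-54) = (-15 - 10)*(-54) = -25*(-54) = 1350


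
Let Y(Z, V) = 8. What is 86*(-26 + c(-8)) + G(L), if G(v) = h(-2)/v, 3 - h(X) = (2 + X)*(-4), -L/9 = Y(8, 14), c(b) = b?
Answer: -70177/24 ≈ -2924.0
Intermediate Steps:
L = -72 (L = -9*8 = -72)
h(X) = 11 + 4*X (h(X) = 3 - (2 + X)*(-4) = 3 - (-8 - 4*X) = 3 + (8 + 4*X) = 11 + 4*X)
G(v) = 3/v (G(v) = (11 + 4*(-2))/v = (11 - 8)/v = 3/v)
86*(-26 + c(-8)) + G(L) = 86*(-26 - 8) + 3/(-72) = 86*(-34) + 3*(-1/72) = -2924 - 1/24 = -70177/24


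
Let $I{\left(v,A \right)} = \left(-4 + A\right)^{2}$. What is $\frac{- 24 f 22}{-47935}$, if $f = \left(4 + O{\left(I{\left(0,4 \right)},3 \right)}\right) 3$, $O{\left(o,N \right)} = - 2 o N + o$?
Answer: $\frac{6336}{47935} \approx 0.13218$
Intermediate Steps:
$O{\left(o,N \right)} = o - 2 N o$ ($O{\left(o,N \right)} = - 2 N o + o = o - 2 N o$)
$f = 12$ ($f = \left(4 + \left(-4 + 4\right)^{2} \left(1 - 6\right)\right) 3 = \left(4 + 0^{2} \left(1 - 6\right)\right) 3 = \left(4 + 0 \left(-5\right)\right) 3 = \left(4 + 0\right) 3 = 4 \cdot 3 = 12$)
$\frac{- 24 f 22}{-47935} = \frac{\left(-24\right) 12 \cdot 22}{-47935} = \left(-288\right) 22 \left(- \frac{1}{47935}\right) = \left(-6336\right) \left(- \frac{1}{47935}\right) = \frac{6336}{47935}$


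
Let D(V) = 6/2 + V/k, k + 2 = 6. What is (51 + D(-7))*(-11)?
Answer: -2299/4 ≈ -574.75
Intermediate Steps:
k = 4 (k = -2 + 6 = 4)
D(V) = 3 + V/4 (D(V) = 6/2 + V/4 = 6*(½) + V*(¼) = 3 + V/4)
(51 + D(-7))*(-11) = (51 + (3 + (¼)*(-7)))*(-11) = (51 + (3 - 7/4))*(-11) = (51 + 5/4)*(-11) = (209/4)*(-11) = -2299/4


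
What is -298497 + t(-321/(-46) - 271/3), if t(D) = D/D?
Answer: -298496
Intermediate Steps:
t(D) = 1
-298497 + t(-321/(-46) - 271/3) = -298497 + 1 = -298496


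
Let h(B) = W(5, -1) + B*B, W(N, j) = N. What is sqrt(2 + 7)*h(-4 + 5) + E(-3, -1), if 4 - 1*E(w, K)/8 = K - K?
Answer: 50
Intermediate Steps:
E(w, K) = 32 (E(w, K) = 32 - 8*(K - K) = 32 - 8*0 = 32 + 0 = 32)
h(B) = 5 + B**2 (h(B) = 5 + B*B = 5 + B**2)
sqrt(2 + 7)*h(-4 + 5) + E(-3, -1) = sqrt(2 + 7)*(5 + (-4 + 5)**2) + 32 = sqrt(9)*(5 + 1**2) + 32 = 3*(5 + 1) + 32 = 3*6 + 32 = 18 + 32 = 50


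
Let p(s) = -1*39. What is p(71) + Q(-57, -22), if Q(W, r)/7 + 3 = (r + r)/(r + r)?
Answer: -53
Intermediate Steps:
Q(W, r) = -14 (Q(W, r) = -21 + 7*((r + r)/(r + r)) = -21 + 7*((2*r)/((2*r))) = -21 + 7*((2*r)*(1/(2*r))) = -21 + 7*1 = -21 + 7 = -14)
p(s) = -39
p(71) + Q(-57, -22) = -39 - 14 = -53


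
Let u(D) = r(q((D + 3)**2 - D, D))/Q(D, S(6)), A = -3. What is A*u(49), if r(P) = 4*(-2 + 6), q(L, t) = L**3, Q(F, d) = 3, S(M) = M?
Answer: -16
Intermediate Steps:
r(P) = 16 (r(P) = 4*4 = 16)
u(D) = 16/3
A*u(49) = -3*16/3 = -16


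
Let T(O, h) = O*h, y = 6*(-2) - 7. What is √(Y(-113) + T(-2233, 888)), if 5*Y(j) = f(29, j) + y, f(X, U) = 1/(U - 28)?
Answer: 100*I*√3942219/141 ≈ 1408.2*I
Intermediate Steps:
y = -19 (y = -12 - 7 = -19)
f(X, U) = 1/(-28 + U)
Y(j) = -19/5 + 1/(5*(-28 + j)) (Y(j) = (1/(-28 + j) - 19)/5 = (-19 + 1/(-28 + j))/5 = -19/5 + 1/(5*(-28 + j)))
√(Y(-113) + T(-2233, 888)) = √((533 - 19*(-113))/(5*(-28 - 113)) - 2233*888) = √((⅕)*(533 + 2147)/(-141) - 1982904) = √((⅕)*(-1/141)*2680 - 1982904) = √(-536/141 - 1982904) = √(-279590000/141) = 100*I*√3942219/141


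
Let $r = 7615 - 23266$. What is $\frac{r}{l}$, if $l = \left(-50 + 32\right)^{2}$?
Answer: $- \frac{1739}{36} \approx -48.306$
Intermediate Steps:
$l = 324$ ($l = \left(-18\right)^{2} = 324$)
$r = -15651$ ($r = 7615 - 23266 = -15651$)
$\frac{r}{l} = - \frac{15651}{324} = \left(-15651\right) \frac{1}{324} = - \frac{1739}{36}$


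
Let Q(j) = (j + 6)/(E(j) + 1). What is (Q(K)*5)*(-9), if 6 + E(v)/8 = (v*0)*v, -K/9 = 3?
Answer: -945/47 ≈ -20.106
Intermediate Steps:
K = -27 (K = -9*3 = -27)
E(v) = -48 (E(v) = -48 + 8*((v*0)*v) = -48 + 8*(0*v) = -48 + 8*0 = -48 + 0 = -48)
Q(j) = -6/47 - j/47 (Q(j) = (j + 6)/(-48 + 1) = (6 + j)/(-47) = (6 + j)*(-1/47) = -6/47 - j/47)
(Q(K)*5)*(-9) = ((-6/47 - 1/47*(-27))*5)*(-9) = ((-6/47 + 27/47)*5)*(-9) = ((21/47)*5)*(-9) = (105/47)*(-9) = -945/47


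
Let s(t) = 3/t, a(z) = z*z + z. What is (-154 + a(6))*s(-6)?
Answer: 56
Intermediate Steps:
a(z) = z + z² (a(z) = z² + z = z + z²)
(-154 + a(6))*s(-6) = (-154 + 6*(1 + 6))*(3/(-6)) = (-154 + 6*7)*(3*(-⅙)) = (-154 + 42)*(-½) = -112*(-½) = 56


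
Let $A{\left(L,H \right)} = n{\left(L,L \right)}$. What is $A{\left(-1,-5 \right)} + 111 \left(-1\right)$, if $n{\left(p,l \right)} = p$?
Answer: $-112$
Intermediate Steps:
$A{\left(L,H \right)} = L$
$A{\left(-1,-5 \right)} + 111 \left(-1\right) = -1 + 111 \left(-1\right) = -1 - 111 = -112$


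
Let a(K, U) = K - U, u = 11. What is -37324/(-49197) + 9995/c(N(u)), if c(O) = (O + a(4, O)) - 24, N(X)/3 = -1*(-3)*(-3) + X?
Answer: -3167597/6348 ≈ -498.99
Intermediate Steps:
N(X) = -27 + 3*X (N(X) = 3*(-1*(-3)*(-3) + X) = 3*(3*(-3) + X) = 3*(-9 + X) = -27 + 3*X)
c(O) = -20 (c(O) = (O + (4 - O)) - 24 = 4 - 24 = -20)
-37324/(-49197) + 9995/c(N(u)) = -37324/(-49197) + 9995/(-20) = -37324*(-1/49197) + 9995*(-1/20) = 1204/1587 - 1999/4 = -3167597/6348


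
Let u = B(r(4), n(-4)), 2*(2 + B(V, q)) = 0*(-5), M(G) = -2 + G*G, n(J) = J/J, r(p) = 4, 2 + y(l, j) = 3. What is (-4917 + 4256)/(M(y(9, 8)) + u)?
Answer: 661/3 ≈ 220.33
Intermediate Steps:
y(l, j) = 1 (y(l, j) = -2 + 3 = 1)
n(J) = 1
M(G) = -2 + G**2
B(V, q) = -2 (B(V, q) = -2 + (0*(-5))/2 = -2 + (1/2)*0 = -2 + 0 = -2)
u = -2
(-4917 + 4256)/(M(y(9, 8)) + u) = (-4917 + 4256)/((-2 + 1**2) - 2) = -661/((-2 + 1) - 2) = -661/(-1 - 2) = -661/(-3) = -661*(-1/3) = 661/3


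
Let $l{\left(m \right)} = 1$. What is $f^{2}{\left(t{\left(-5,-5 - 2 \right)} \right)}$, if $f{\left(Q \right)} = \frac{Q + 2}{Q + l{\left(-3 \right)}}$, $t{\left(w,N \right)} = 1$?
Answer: $\frac{9}{4} \approx 2.25$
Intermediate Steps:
$f{\left(Q \right)} = \frac{2 + Q}{1 + Q}$ ($f{\left(Q \right)} = \frac{Q + 2}{Q + 1} = \frac{2 + Q}{1 + Q}$)
$f^{2}{\left(t{\left(-5,-5 - 2 \right)} \right)} = \left(\frac{2 + 1}{1 + 1}\right)^{2} = \left(\frac{1}{2} \cdot 3\right)^{2} = \left(\frac{3}{2}\right)^{2} = \frac{9}{4}$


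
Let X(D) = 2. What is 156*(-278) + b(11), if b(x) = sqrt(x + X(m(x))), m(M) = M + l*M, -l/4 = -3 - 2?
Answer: -43368 + sqrt(13) ≈ -43364.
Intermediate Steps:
l = 20 (l = -4*(-3 - 2) = -4*(-5) = 20)
m(M) = 21*M (m(M) = M + 20*M = 21*M)
b(x) = sqrt(2 + x) (b(x) = sqrt(x + 2) = sqrt(2 + x))
156*(-278) + b(11) = 156*(-278) + sqrt(2 + 11) = -43368 + sqrt(13)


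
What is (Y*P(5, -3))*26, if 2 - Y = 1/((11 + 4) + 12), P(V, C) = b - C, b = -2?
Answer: 1378/27 ≈ 51.037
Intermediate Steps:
P(V, C) = -2 - C
Y = 53/27 (Y = 2 - 1/((11 + 4) + 12) = 2 - 1/(15 + 12) = 2 - 1/27 = 53/27 ≈ 1.9630)
(Y*P(5, -3))*26 = (53*(-2 - 1*(-3))/27)*26 = (53*(-2 + 3)/27)*26 = ((53/27)*1)*26 = (53/27)*26 = 1378/27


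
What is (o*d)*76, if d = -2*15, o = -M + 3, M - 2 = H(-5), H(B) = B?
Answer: -13680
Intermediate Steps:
M = -3 (M = 2 - 5 = -3)
o = 6 (o = -1*(-3) + 3 = 3 + 3 = 6)
d = -30
(o*d)*76 = (6*(-30))*76 = -180*76 = -13680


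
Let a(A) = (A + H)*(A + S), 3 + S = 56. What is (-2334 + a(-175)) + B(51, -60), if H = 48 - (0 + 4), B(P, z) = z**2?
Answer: 17248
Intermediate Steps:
S = 53 (S = -3 + 56 = 53)
H = 44 (H = 48 - 1*4 = 48 - 4 = 44)
a(A) = (44 + A)*(53 + A) (a(A) = (A + 44)*(A + 53) = (44 + A)*(53 + A))
(-2334 + a(-175)) + B(51, -60) = (-2334 + (2332 + (-175)**2 + 97*(-175))) + (-60)**2 = (-2334 + (2332 + 30625 - 16975)) + 3600 = (-2334 + 15982) + 3600 = 13648 + 3600 = 17248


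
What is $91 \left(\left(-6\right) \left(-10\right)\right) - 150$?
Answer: $5310$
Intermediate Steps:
$91 \left(\left(-6\right) \left(-10\right)\right) - 150 = 91 \cdot 60 - 150 = 5460 - 150 = 5310$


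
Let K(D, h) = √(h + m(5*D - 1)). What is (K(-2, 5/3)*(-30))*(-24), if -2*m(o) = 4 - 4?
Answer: 240*√15 ≈ 929.52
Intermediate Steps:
m(o) = 0 (m(o) = -(4 - 4)/2 = -½*0 = 0)
K(D, h) = √h (K(D, h) = √(h + 0) = √h)
(K(-2, 5/3)*(-30))*(-24) = (√(5/3)*(-30))*(-24) = ((√15/3)*(-30))*(-24) = -10*√15*(-24) = 240*√15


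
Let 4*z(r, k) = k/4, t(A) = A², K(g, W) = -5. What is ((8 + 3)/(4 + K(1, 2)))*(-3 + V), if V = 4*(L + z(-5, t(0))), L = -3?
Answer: 165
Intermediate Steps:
z(r, k) = k/16 (z(r, k) = (k/4)/4 = k/16)
V = -12 (V = 4*(-3 + (1/16)*0²) = 4*(-3 + (1/16)*0) = 4*(-3 + 0) = 4*(-3) = -12)
((8 + 3)/(4 + K(1, 2)))*(-3 + V) = ((8 + 3)/(4 - 5))*(-3 - 12) = (11/(-1))*(-15) = (11*(-1))*(-15) = -11*(-15) = 165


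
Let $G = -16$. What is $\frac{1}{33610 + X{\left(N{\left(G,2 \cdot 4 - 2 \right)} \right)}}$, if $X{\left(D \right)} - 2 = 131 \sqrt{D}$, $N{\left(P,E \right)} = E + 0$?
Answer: $\frac{5602}{188277263} - \frac{131 \sqrt{6}}{1129663578} \approx 2.947 \cdot 10^{-5}$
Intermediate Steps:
$N{\left(P,E \right)} = E$
$X{\left(D \right)} = 2 + 131 \sqrt{D}$
$\frac{1}{33610 + X{\left(N{\left(G,2 \cdot 4 - 2 \right)} \right)}} = \frac{1}{33610 + \left(2 + 131 \sqrt{2 \cdot 4 - 2}\right)} = \frac{1}{33610 + \left(2 + 131 \sqrt{8 - 2}\right)} = \frac{1}{33610 + \left(2 + 131 \sqrt{6}\right)} = \frac{1}{33612 + 131 \sqrt{6}}$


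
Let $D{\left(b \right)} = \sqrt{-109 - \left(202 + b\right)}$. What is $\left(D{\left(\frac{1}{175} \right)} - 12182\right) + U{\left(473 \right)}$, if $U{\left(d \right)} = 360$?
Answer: $-11822 + \frac{i \sqrt{380982}}{35} \approx -11822.0 + 17.635 i$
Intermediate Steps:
$D{\left(b \right)} = \sqrt{-311 - b}$
$\left(D{\left(\frac{1}{175} \right)} - 12182\right) + U{\left(473 \right)} = \left(\sqrt{-311 - \frac{1}{175}} - 12182\right) + 360 = \left(\sqrt{- \frac{54426}{175}} - 12182\right) + 360 = \left(\frac{i \sqrt{380982}}{35} - 12182\right) + 360 = \left(-12182 + \frac{i \sqrt{380982}}{35}\right) + 360 = -11822 + \frac{i \sqrt{380982}}{35}$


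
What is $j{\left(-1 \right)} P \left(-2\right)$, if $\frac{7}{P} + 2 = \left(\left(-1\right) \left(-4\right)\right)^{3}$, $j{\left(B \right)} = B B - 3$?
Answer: $\frac{14}{31} \approx 0.45161$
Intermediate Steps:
$j{\left(B \right)} = -3 + B^{2}$ ($j{\left(B \right)} = B^{2} - 3 = -3 + B^{2}$)
$P = \frac{7}{62}$ ($P = \frac{7}{-2 + \left(\left(-1\right) \left(-4\right)\right)^{3}} = \frac{7}{-2 + 4^{3}} = \frac{7}{-2 + 64} = \frac{7}{62} \approx 0.1129$)
$j{\left(-1 \right)} P \left(-2\right) = \left(-3 + \left(-1\right)^{2}\right) \frac{7}{62} \left(-2\right) = \left(-3 + 1\right) \frac{7}{62} \left(-2\right) = \left(-2\right) \frac{7}{62} \left(-2\right) = \left(- \frac{7}{31}\right) \left(-2\right) = \frac{14}{31}$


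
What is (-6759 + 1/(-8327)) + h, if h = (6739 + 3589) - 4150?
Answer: -4837988/8327 ≈ -581.00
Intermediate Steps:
h = 6178 (h = 10328 - 4150 = 6178)
(-6759 + 1/(-8327)) + h = (-6759 + 1/(-8327)) + 6178 = (-6759 - 1/8327) + 6178 = -56282194/8327 + 6178 = -4837988/8327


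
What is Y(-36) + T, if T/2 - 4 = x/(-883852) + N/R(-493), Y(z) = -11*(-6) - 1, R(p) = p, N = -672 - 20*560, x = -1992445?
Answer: 27379841143/217869518 ≈ 125.67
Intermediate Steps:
N = -11872 (N = -672 - 11200 = -11872)
Y(z) = 65 (Y(z) = 66 - 1 = 65)
T = 13218322473/217869518 (T = 8 + 2*(-1992445/(-883852) - 11872/(-493)) = 8 + 2*(-1992445*(-1/883852) - 11872*(-1/493)) = 8 + 2*(1992445/883852 + 11872/493) = 8 + 2*(11475366329/435739036) = 8 + 11475366329/217869518 = 13218322473/217869518 ≈ 60.671)
Y(-36) + T = 65 + 13218322473/217869518 = 27379841143/217869518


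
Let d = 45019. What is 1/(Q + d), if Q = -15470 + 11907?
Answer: 1/41456 ≈ 2.4122e-5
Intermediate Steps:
Q = -3563
1/(Q + d) = 1/(-3563 + 45019) = 1/41456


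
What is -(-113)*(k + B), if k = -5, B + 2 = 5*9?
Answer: 4294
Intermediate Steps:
B = 43 (B = -2 + 5*9 = -2 + 45 = 43)
-(-113)*(k + B) = -(-113)*(-5 + 43) = -(-113)*38 = -1*(-4294) = 4294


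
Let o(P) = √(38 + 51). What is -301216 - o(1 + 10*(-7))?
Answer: -301216 - √89 ≈ -3.0123e+5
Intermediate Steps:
o(P) = √89
-301216 - o(1 + 10*(-7)) = -301216 - √89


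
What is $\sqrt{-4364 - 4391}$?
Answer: $i \sqrt{8755} \approx 93.568 i$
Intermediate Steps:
$\sqrt{-4364 - 4391} = \sqrt{-8755} = i \sqrt{8755}$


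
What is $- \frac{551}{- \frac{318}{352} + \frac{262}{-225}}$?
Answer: $\frac{21819600}{81887} \approx 266.46$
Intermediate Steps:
$- \frac{551}{- \frac{318}{352} + \frac{262}{-225}} = - \frac{551}{\left(-318\right) \frac{1}{352} + 262 \left(- \frac{1}{225}\right)} = - \frac{551}{- \frac{159}{176} - \frac{262}{225}} = - \frac{551}{- \frac{81887}{39600}} = \left(-551\right) \left(- \frac{39600}{81887}\right) = \frac{21819600}{81887}$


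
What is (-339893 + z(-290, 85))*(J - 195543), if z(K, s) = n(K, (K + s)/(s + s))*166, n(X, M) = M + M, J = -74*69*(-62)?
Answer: -700151191623/17 ≈ -4.1185e+10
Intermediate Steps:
J = 316572 (J = -5106*(-62) = 316572)
n(X, M) = 2*M
z(K, s) = 166*(K + s)/s (z(K, s) = (2*((K + s)/(s + s)))*166 = (2*((K + s)/((2*s))))*166 = (2*((K + s)*(1/(2*s))))*166 = (2*((K + s)/(2*s)))*166 = ((K + s)/s)*166 = 166*(K + s)/s)
(-339893 + z(-290, 85))*(J - 195543) = (-339893 + (166 + 166*(-290)/85))*(316572 - 195543) = (-339893 + (166 + 166*(-290)*(1/85)))*121029 = (-339893 + (166 - 9628/17))*121029 = (-339893 - 6806/17)*121029 = -5784987/17*121029 = -700151191623/17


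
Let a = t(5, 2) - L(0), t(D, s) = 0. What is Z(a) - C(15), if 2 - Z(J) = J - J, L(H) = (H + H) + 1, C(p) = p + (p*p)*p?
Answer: -3388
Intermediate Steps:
C(p) = p + p**3 (C(p) = p + p**2*p = p + p**3)
L(H) = 1 + 2*H (L(H) = 2*H + 1 = 1 + 2*H)
a = -1 (a = 0 - (1 + 2*0) = 0 - (1 + 0) = 0 - 1*1 = 0 - 1 = -1)
Z(J) = 2 (Z(J) = 2 - (J - J) = 2 - 1*0 = 2 + 0 = 2)
Z(a) - C(15) = 2 - (15 + 15**3) = 2 - (15 + 3375) = 2 - 1*3390 = 2 - 3390 = -3388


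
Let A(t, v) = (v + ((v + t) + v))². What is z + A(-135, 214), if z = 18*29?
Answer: 257571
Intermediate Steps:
A(t, v) = (t + 3*v)² (A(t, v) = (v + ((t + v) + v))² = (v + (t + 2*v))² = (t + 3*v)²)
z = 522
z + A(-135, 214) = 522 + (-135 + 3*214)² = 522 + (-135 + 642)² = 522 + 507² = 522 + 257049 = 257571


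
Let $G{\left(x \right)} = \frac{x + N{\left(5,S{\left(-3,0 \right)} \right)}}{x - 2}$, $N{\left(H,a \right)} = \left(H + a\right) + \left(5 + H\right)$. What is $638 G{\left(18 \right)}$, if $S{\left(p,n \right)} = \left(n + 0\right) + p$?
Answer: $\frac{4785}{4} \approx 1196.3$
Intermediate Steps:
$S{\left(p,n \right)} = n + p$
$N{\left(H,a \right)} = 5 + a + 2 H$
$G{\left(x \right)} = \frac{12 + x}{-2 + x}$ ($G{\left(x \right)} = \frac{x + \left(5 + \left(0 - 3\right) + 2 \cdot 5\right)}{x - 2} = \frac{x + \left(5 - 3 + 10\right)}{-2 + x} = \frac{x + 12}{-2 + x} = \frac{12 + x}{-2 + x}$)
$638 G{\left(18 \right)} = 638 \frac{12 + 18}{-2 + 18} = 638 \cdot \frac{1}{16} \cdot 30 = 638 \cdot \frac{15}{8} = \frac{4785}{4}$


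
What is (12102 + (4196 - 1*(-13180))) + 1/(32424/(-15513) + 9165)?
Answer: 1396709120717/47381407 ≈ 29478.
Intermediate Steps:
(12102 + (4196 - 1*(-13180))) + 1/(32424/(-15513) + 9165) = (12102 + (4196 + 13180)) + 1/(32424*(-1/15513) + 9165) = (12102 + 17376) + 1/(-10808/5171 + 9165) = 29478 + 1/(47381407/5171) = 29478 + 5171/47381407 = 1396709120717/47381407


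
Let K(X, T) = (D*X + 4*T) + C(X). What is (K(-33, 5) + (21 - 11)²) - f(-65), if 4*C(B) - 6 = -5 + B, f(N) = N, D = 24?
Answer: -615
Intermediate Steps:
C(B) = ¼ + B/4 (C(B) = 3/2 + (-5 + B)/4 = 3/2 + (-5/4 + B/4) = ¼ + B/4)
K(X, T) = ¼ + 4*T + 97*X/4 (K(X, T) = (24*X + 4*T) + (¼ + X/4) = (4*T + 24*X) + (¼ + X/4) = ¼ + 4*T + 97*X/4)
(K(-33, 5) + (21 - 11)²) - f(-65) = ((¼ + 4*5 + (97/4)*(-33)) + (21 - 11)²) - 1*(-65) = ((¼ + 20 - 3201/4) + 10²) + 65 = (-780 + 100) + 65 = -680 + 65 = -615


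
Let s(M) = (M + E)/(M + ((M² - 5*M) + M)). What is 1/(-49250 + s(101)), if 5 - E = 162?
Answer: -707/34819754 ≈ -2.0305e-5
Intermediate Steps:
E = -157 (E = 5 - 1*162 = 5 - 162 = -157)
s(M) = (-157 + M)/(M² - 3*M) (s(M) = (M - 157)/(M + ((M² - 5*M) + M)) = (-157 + M)/(M + (M² - 4*M)) = (-157 + M)/(M² - 3*M))
1/(-49250 + s(101)) = 1/(-49250 + (-157 + 101)/(101*(-3 + 101))) = 1/(-49250 + (1/101)*(-56)/98) = 1/(-49250 + (1/101)*(1/98)*(-56)) = 1/(-49250 - 4/707) = 1/(-34819754/707) = -707/34819754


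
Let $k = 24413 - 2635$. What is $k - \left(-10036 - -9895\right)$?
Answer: $21919$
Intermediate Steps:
$k = 21778$
$k - \left(-10036 - -9895\right) = 21778 - \left(-10036 - -9895\right) = 21778 - \left(-10036 + 9895\right) = 21778 - -141 = 21778 + 141 = 21919$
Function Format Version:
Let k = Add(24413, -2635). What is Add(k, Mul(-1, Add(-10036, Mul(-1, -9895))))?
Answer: 21919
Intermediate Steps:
k = 21778
Add(k, Mul(-1, Add(-10036, Mul(-1, -9895)))) = Add(21778, Mul(-1, Add(-10036, Mul(-1, -9895)))) = Add(21778, Mul(-1, Add(-10036, 9895))) = Add(21778, Mul(-1, -141)) = Add(21778, 141) = 21919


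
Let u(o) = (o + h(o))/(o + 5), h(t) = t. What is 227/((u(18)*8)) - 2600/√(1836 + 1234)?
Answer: 5221/288 - 260*√3070/307 ≈ -28.797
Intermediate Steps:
u(o) = 2*o/(5 + o) (u(o) = (o + o)/(o + 5) = (2*o)/(5 + o) = 2*o/(5 + o))
227/((u(18)*8)) - 2600/√(1836 + 1234) = 227/(((2*18/(5 + 18))*8)) - 2600/√(1836 + 1234) = 227/(((2*18/23)*8)) - 2600*√3070/3070 = 227/(((2*18*(1/23))*8)) - 260*√3070/307 = 227/(((36/23)*8)) - 260*√3070/307 = 227/(288/23) - 260*√3070/307 = 227*(23/288) - 260*√3070/307 = 5221/288 - 260*√3070/307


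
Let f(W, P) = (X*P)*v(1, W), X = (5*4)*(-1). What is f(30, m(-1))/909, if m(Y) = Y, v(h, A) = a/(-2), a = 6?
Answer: -20/303 ≈ -0.066007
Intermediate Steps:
v(h, A) = -3 (v(h, A) = 6/(-2) = 6*(-½) = -3)
X = -20 (X = 20*(-1) = -20)
f(W, P) = 60*P (f(W, P) = -20*P*(-3) = 60*P)
f(30, m(-1))/909 = (60*(-1))/909 = -60*1/909 = -20/303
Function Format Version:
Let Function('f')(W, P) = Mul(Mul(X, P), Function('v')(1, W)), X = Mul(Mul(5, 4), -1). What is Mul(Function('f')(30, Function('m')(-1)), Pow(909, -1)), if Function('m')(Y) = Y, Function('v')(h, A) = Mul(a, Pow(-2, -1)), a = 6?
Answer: Rational(-20, 303) ≈ -0.066007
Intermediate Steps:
Function('v')(h, A) = -3 (Function('v')(h, A) = Mul(6, Pow(-2, -1)) = Mul(6, Rational(-1, 2)) = -3)
X = -20 (X = Mul(20, -1) = -20)
Function('f')(W, P) = Mul(60, P) (Function('f')(W, P) = Mul(Mul(-20, P), -3) = Mul(60, P))
Mul(Function('f')(30, Function('m')(-1)), Pow(909, -1)) = Mul(Mul(60, -1), Pow(909, -1)) = Mul(-60, Rational(1, 909)) = Rational(-20, 303)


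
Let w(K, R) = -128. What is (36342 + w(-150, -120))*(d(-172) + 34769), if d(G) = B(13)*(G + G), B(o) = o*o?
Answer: -846212538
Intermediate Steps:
B(o) = o**2
d(G) = 338*G (d(G) = 13**2*(G + G) = 169*(2*G) = 338*G)
(36342 + w(-150, -120))*(d(-172) + 34769) = (36342 - 128)*(338*(-172) + 34769) = 36214*(-58136 + 34769) = 36214*(-23367) = -846212538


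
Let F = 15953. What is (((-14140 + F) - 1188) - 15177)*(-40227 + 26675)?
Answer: 197208704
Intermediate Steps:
(((-14140 + F) - 1188) - 15177)*(-40227 + 26675) = (((-14140 + 15953) - 1188) - 15177)*(-40227 + 26675) = ((1813 - 1188) - 15177)*(-13552) = (625 - 15177)*(-13552) = -14552*(-13552) = 197208704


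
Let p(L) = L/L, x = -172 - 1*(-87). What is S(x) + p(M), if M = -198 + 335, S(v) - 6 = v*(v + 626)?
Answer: -45978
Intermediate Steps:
x = -85 (x = -172 + 87 = -85)
S(v) = 6 + v*(626 + v) (S(v) = 6 + v*(v + 626) = 6 + v*(626 + v))
M = 137
p(L) = 1
S(x) + p(M) = (6 + (-85)² + 626*(-85)) + 1 = (6 + 7225 - 53210) + 1 = -45979 + 1 = -45978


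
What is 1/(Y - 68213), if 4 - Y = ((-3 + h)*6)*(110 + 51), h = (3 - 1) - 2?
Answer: -1/65311 ≈ -1.5311e-5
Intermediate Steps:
h = 0 (h = 2 - 2 = 0)
Y = 2902 (Y = 4 - (-3 + 0)*6*(110 + 51) = 4 - (-3*6)*161 = 4 - (-18)*161 = 4 - 1*(-2898) = 4 + 2898 = 2902)
1/(Y - 68213) = 1/(2902 - 68213) = 1/(-65311) = -1/65311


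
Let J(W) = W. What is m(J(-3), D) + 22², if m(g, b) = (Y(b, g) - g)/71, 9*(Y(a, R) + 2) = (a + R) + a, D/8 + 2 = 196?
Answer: 312386/639 ≈ 488.87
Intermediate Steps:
D = 1552 (D = -16 + 8*196 = -16 + 1568 = 1552)
Y(a, R) = -2 + R/9 + 2*a/9 (Y(a, R) = -2 + ((a + R) + a)/9 = -2 + ((R + a) + a)/9 = -2 + (R + 2*a)/9 = -2 + (R/9 + 2*a/9) = -2 + R/9 + 2*a/9)
m(g, b) = -2/71 - 8*g/639 + 2*b/639 (m(g, b) = ((-2 + g/9 + 2*b/9) - g)/71 = (-2 - 8*g/9 + 2*b/9)*(1/71) = -2/71 - 8*g/639 + 2*b/639)
m(J(-3), D) + 22² = (-2/71 - 8/639*(-3) + (2/639)*1552) + 22² = (-2/71 + 8/213 + 3104/639) + 484 = 3110/639 + 484 = 312386/639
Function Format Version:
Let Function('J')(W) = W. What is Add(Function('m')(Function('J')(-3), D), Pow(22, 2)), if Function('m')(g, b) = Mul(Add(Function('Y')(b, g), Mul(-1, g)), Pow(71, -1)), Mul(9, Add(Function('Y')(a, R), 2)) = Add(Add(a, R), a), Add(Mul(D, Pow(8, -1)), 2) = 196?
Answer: Rational(312386, 639) ≈ 488.87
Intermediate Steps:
D = 1552 (D = Add(-16, Mul(8, 196)) = Add(-16, 1568) = 1552)
Function('Y')(a, R) = Add(-2, Mul(Rational(1, 9), R), Mul(Rational(2, 9), a)) (Function('Y')(a, R) = Add(-2, Mul(Rational(1, 9), Add(Add(a, R), a))) = Add(-2, Mul(Rational(1, 9), Add(Add(R, a), a))) = Add(-2, Mul(Rational(1, 9), Add(R, Mul(2, a)))) = Add(-2, Add(Mul(Rational(1, 9), R), Mul(Rational(2, 9), a))) = Add(-2, Mul(Rational(1, 9), R), Mul(Rational(2, 9), a)))
Function('m')(g, b) = Add(Rational(-2, 71), Mul(Rational(-8, 639), g), Mul(Rational(2, 639), b)) (Function('m')(g, b) = Mul(Add(Add(-2, Mul(Rational(1, 9), g), Mul(Rational(2, 9), b)), Mul(-1, g)), Pow(71, -1)) = Mul(Add(-2, Mul(Rational(-8, 9), g), Mul(Rational(2, 9), b)), Rational(1, 71)) = Add(Rational(-2, 71), Mul(Rational(-8, 639), g), Mul(Rational(2, 639), b)))
Add(Function('m')(Function('J')(-3), D), Pow(22, 2)) = Add(Add(Rational(-2, 71), Mul(Rational(-8, 639), -3), Mul(Rational(2, 639), 1552)), Pow(22, 2)) = Add(Add(Rational(-2, 71), Rational(8, 213), Rational(3104, 639)), 484) = Add(Rational(3110, 639), 484) = Rational(312386, 639)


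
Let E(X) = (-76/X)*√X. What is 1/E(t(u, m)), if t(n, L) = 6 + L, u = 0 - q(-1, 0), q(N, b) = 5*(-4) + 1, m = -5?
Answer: -1/76 ≈ -0.013158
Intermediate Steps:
q(N, b) = -19 (q(N, b) = -20 + 1 = -19)
u = 19 (u = 0 - 1*(-19) = 0 + 19 = 19)
E(X) = -76/√X
1/E(t(u, m)) = 1/(-76/√(6 - 5)) = 1/(-76/√1) = 1/(-76*1) = 1/(-76) = -1/76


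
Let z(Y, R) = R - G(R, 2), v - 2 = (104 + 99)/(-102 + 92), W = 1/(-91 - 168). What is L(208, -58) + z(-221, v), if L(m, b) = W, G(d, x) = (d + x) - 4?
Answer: 517/259 ≈ 1.9961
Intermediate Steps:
G(d, x) = -4 + d + x
W = -1/259 (W = 1/(-259) = -1/259 ≈ -0.0038610)
v = -183/10 (v = 2 + (104 + 99)/(-102 + 92) = 2 + 203/(-10) = 2 + 203*(-⅒) = 2 - 203/10 = -183/10 ≈ -18.300)
L(m, b) = -1/259
z(Y, R) = 2 (z(Y, R) = R - (-4 + R + 2) = R - (-2 + R) = R + (2 - R) = 2)
L(208, -58) + z(-221, v) = -1/259 + 2 = 517/259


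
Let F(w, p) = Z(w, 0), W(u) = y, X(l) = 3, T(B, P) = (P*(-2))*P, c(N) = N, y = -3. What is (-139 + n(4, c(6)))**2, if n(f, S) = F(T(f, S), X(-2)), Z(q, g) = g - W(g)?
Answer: 18496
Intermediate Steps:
T(B, P) = -2*P**2 (T(B, P) = (-2*P)*P = -2*P**2)
W(u) = -3
Z(q, g) = 3 + g (Z(q, g) = g - 1*(-3) = g + 3 = 3 + g)
F(w, p) = 3 (F(w, p) = 3 + 0 = 3)
n(f, S) = 3
(-139 + n(4, c(6)))**2 = (-139 + 3)**2 = (-136)**2 = 18496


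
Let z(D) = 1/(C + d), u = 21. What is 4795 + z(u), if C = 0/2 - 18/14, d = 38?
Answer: 1232322/257 ≈ 4795.0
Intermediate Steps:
C = -9/7 (C = 0*(1/2) - 18*1/14 = 0 - 9/7 = -9/7 ≈ -1.2857)
z(D) = 7/257 (z(D) = 1/(-9/7 + 38) = 1/(257/7) = 7/257)
4795 + z(u) = 4795 + 7/257 = 1232322/257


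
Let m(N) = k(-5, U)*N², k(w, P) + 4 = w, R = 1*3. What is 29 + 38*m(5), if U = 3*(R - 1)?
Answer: -8521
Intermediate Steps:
R = 3
U = 6 (U = 3*(3 - 1) = 3*2 = 6)
k(w, P) = -4 + w
m(N) = -9*N² (m(N) = (-4 - 5)*N² = -9*N²)
29 + 38*m(5) = 29 + 38*(-9*5²) = 29 + 38*(-9*25) = 29 + 38*(-225) = 29 - 8550 = -8521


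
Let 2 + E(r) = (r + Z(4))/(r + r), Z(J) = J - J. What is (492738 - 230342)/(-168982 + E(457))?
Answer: -524792/337967 ≈ -1.5528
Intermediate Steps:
Z(J) = 0
E(r) = -3/2 (E(r) = -2 + (r + 0)/(r + r) = -2 + r/((2*r)) = -2 + r*(1/(2*r)) = -2 + 1/2 = -3/2)
(492738 - 230342)/(-168982 + E(457)) = (492738 - 230342)/(-168982 - 3/2) = 262396/(-337967/2) = 262396*(-2/337967) = -524792/337967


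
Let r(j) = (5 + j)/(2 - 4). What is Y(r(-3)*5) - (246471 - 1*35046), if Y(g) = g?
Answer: -211430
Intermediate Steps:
r(j) = -5/2 - j/2 (r(j) = (5 + j)/(-2) = (5 + j)*(-½) = -5/2 - j/2)
Y(r(-3)*5) - (246471 - 1*35046) = (-5/2 - ½*(-3))*5 - (246471 - 1*35046) = (-5/2 + 3/2)*5 - (246471 - 35046) = -1*5 - 1*211425 = -5 - 211425 = -211430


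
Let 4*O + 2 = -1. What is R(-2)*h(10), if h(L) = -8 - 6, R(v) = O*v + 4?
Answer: -77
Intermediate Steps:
O = -¾ (O = -½ + (¼)*(-1) = -½ - ¼ = -¾ ≈ -0.75000)
R(v) = 4 - 3*v/4 (R(v) = -3*v/4 + 4 = 4 - 3*v/4)
h(L) = -14
R(-2)*h(10) = (4 - ¾*(-2))*(-14) = (4 + 3/2)*(-14) = (11/2)*(-14) = -77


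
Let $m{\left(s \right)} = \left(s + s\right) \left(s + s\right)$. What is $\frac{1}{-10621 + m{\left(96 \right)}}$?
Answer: $\frac{1}{26243} \approx 3.8105 \cdot 10^{-5}$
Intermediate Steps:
$m{\left(s \right)} = 4 s^{2}$ ($m{\left(s \right)} = 2 s 2 s = 4 s^{2}$)
$\frac{1}{-10621 + m{\left(96 \right)}} = \frac{1}{-10621 + 4 \cdot 96^{2}} = \frac{1}{-10621 + 4 \cdot 9216} = \frac{1}{-10621 + 36864} = \frac{1}{26243}$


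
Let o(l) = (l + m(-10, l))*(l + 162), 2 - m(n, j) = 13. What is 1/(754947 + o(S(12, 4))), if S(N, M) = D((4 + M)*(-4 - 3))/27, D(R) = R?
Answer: 729/548832109 ≈ 1.3283e-6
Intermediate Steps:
m(n, j) = -11 (m(n, j) = 2 - 1*13 = 2 - 13 = -11)
S(N, M) = -28/27 - 7*M/27 (S(N, M) = ((4 + M)*(-4 - 3))/27 = ((4 + M)*(-7))*(1/27) = (-28 - 7*M)*(1/27) = -28/27 - 7*M/27)
o(l) = (-11 + l)*(162 + l) (o(l) = (l - 11)*(l + 162) = (-11 + l)*(162 + l))
1/(754947 + o(S(12, 4))) = 1/(754947 + (-1782 + (-28/27 - 7/27*4)² + 151*(-28/27 - 7/27*4))) = 1/(754947 + (-1782 + (-28/27 - 28/27)² + 151*(-28/27 - 28/27))) = 1/(754947 + (-1782 + (-56/27)² + 151*(-56/27))) = 1/(754947 + (-1782 + 3136/729 - 8456/27)) = 1/(754947 - 1524254/729) = 1/(548832109/729) = 729/548832109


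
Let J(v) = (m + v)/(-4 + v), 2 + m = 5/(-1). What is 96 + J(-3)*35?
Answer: 146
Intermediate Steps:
m = -7 (m = -2 + 5/(-1) = -2 + 5*(-1) = -2 - 5 = -7)
J(v) = (-7 + v)/(-4 + v)
96 + J(-3)*35 = 96 + ((-7 - 3)/(-4 - 3))*35 = 96 + (-10/(-7))*35 = 96 - ⅐*(-10)*35 = 96 + (10/7)*35 = 96 + 50 = 146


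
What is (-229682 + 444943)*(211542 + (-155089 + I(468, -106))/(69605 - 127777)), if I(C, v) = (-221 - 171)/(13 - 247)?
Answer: 309932621709993925/6806124 ≈ 4.5537e+10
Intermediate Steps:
I(C, v) = 196/117 (I(C, v) = -392/(-234) = -392*(-1/234) = 196/117)
(-229682 + 444943)*(211542 + (-155089 + I(468, -106))/(69605 - 127777)) = (-229682 + 444943)*(211542 + (-155089 + 196/117)/(69605 - 127777)) = 215261*(211542 - 18145217/117/(-58172)) = 215261*(211542 - 18145217/117*(-1/58172)) = 215261*(211542 + 18145217/6806124) = 215261*(1439799228425/6806124) = 309932621709993925/6806124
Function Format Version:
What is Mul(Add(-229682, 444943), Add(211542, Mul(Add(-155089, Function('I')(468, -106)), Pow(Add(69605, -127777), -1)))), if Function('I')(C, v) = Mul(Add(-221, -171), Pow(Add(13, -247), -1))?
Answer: Rational(309932621709993925, 6806124) ≈ 4.5537e+10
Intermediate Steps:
Function('I')(C, v) = Rational(196, 117) (Function('I')(C, v) = Mul(-392, Pow(-234, -1)) = Mul(-392, Rational(-1, 234)) = Rational(196, 117))
Mul(Add(-229682, 444943), Add(211542, Mul(Add(-155089, Function('I')(468, -106)), Pow(Add(69605, -127777), -1)))) = Mul(Add(-229682, 444943), Add(211542, Mul(Add(-155089, Rational(196, 117)), Pow(Add(69605, -127777), -1)))) = Mul(215261, Add(211542, Mul(Rational(-18145217, 117), Pow(-58172, -1)))) = Mul(215261, Add(211542, Mul(Rational(-18145217, 117), Rational(-1, 58172)))) = Mul(215261, Add(211542, Rational(18145217, 6806124))) = Mul(215261, Rational(1439799228425, 6806124)) = Rational(309932621709993925, 6806124)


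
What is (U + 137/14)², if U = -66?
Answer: 619369/196 ≈ 3160.0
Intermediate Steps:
(U + 137/14)² = (-66 + 137/14)² = (-787/14)² = 619369/196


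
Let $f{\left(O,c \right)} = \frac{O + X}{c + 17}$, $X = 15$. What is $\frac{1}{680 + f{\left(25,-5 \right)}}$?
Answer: $\frac{3}{2050} \approx 0.0014634$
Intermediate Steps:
$f{\left(O,c \right)} = \frac{15 + O}{17 + c}$ ($f{\left(O,c \right)} = \frac{O + 15}{c + 17} = \frac{15 + O}{17 + c}$)
$\frac{1}{680 + f{\left(25,-5 \right)}} = \frac{1}{680 + \frac{15 + 25}{17 - 5}} = \frac{1}{680 + \frac{1}{12} \cdot 40} = \frac{1}{680 + \frac{10}{3}} = \frac{1}{\frac{2050}{3}} = \frac{3}{2050}$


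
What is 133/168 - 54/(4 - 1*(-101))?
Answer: 233/840 ≈ 0.27738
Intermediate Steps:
133/168 - 54/(4 - 1*(-101)) = 133*(1/168) - 54/(4 + 101) = 19/24 - 54/105 = 19/24 - 54*1/105 = 19/24 - 18/35 = 233/840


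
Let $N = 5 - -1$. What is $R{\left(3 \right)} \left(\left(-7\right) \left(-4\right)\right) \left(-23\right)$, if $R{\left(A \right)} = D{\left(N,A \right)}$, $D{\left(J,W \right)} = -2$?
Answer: $1288$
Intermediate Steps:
$N = 6$ ($N = 5 + 1 = 6$)
$R{\left(A \right)} = -2$
$R{\left(3 \right)} \left(\left(-7\right) \left(-4\right)\right) \left(-23\right) = - 2 \left(\left(-7\right) \left(-4\right)\right) \left(-23\right) = \left(-2\right) 28 \left(-23\right) = \left(-56\right) \left(-23\right) = 1288$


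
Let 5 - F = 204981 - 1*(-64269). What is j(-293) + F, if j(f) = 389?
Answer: -268856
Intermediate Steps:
F = -269245 (F = 5 - (204981 - 1*(-64269)) = 5 - (204981 + 64269) = 5 - 1*269250 = 5 - 269250 = -269245)
j(-293) + F = 389 - 269245 = -268856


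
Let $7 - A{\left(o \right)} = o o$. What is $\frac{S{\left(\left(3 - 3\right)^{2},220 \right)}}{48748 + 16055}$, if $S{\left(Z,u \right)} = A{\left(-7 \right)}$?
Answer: $- \frac{14}{21601} \approx -0.00064812$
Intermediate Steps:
$A{\left(o \right)} = 7 - o^{2}$ ($A{\left(o \right)} = 7 - o o = 7 - o^{2}$)
$S{\left(Z,u \right)} = -42$ ($S{\left(Z,u \right)} = 7 - \left(-7\right)^{2} = 7 - 49 = -42$)
$\frac{S{\left(\left(3 - 3\right)^{2},220 \right)}}{48748 + 16055} = - \frac{42}{48748 + 16055} = - \frac{42}{64803} = \left(-42\right) \frac{1}{64803} = - \frac{14}{21601}$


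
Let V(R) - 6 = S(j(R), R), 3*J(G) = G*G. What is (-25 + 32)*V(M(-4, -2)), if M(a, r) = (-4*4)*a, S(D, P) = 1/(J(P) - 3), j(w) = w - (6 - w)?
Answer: 171675/4087 ≈ 42.005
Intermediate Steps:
j(w) = -6 + 2*w (j(w) = w + (-6 + w) = -6 + 2*w)
J(G) = G²/3 (J(G) = (G*G)/3 = G²/3)
S(D, P) = 1/(-3 + P²/3) (S(D, P) = 1/(P²/3 - 3) = 1/(-3 + P²/3))
M(a, r) = -16*a
V(R) = 6 + 3/(-9 + R²)
(-25 + 32)*V(M(-4, -2)) = (-25 + 32)*(3*(-17 + 2*(-16*(-4))²)/(-9 + (-16*(-4))²)) = 7*(3*(-17 + 2*64²)/(-9 + 64²)) = 7*(3*(-17 + 2*4096)/(-9 + 4096)) = 7*(3*(-17 + 8192)/4087) = 7*(3*(1/4087)*8175) = 7*(24525/4087) = 171675/4087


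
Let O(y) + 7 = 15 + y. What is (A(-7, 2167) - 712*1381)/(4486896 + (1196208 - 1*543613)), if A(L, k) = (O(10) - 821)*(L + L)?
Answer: -972030/5139491 ≈ -0.18913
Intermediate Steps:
O(y) = 8 + y (O(y) = -7 + (15 + y) = 8 + y)
A(L, k) = -1606*L (A(L, k) = ((8 + 10) - 821)*(L + L) = (18 - 821)*(2*L) = -1606*L)
(A(-7, 2167) - 712*1381)/(4486896 + (1196208 - 1*543613)) = (-1606*(-7) - 712*1381)/(4486896 + (1196208 - 1*543613)) = (11242 - 983272)/(4486896 + (1196208 - 543613)) = -972030/(4486896 + 652595) = -972030/5139491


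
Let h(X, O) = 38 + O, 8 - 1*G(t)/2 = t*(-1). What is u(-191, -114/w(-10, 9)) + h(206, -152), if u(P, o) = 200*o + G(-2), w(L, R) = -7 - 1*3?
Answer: 2178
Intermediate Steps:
w(L, R) = -10 (w(L, R) = -7 - 3 = -10)
G(t) = 16 + 2*t (G(t) = 16 - 2*t*(-1) = 16 - (-2)*t = 16 + 2*t)
u(P, o) = 12 + 200*o (u(P, o) = 200*o + (16 + 2*(-2)) = 200*o + (16 - 4) = 200*o + 12 = 12 + 200*o)
u(-191, -114/w(-10, 9)) + h(206, -152) = (12 + 200*(-114/(-10))) + (38 - 152) = (12 + 200*(-114*(-1/10))) - 114 = (12 + 200*(57/5)) - 114 = (12 + 2280) - 114 = 2292 - 114 = 2178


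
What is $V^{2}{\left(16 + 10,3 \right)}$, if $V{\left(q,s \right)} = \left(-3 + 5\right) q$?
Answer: $2704$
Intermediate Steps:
$V{\left(q,s \right)} = 2 q$
$V^{2}{\left(16 + 10,3 \right)} = \left(2 \left(16 + 10\right)\right)^{2} = \left(2 \cdot 26\right)^{2} = 52^{2} = 2704$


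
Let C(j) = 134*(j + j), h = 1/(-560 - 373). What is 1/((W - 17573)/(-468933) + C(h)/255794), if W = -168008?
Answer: 18652263533211/7381642786153 ≈ 2.5268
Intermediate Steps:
h = -1/933 (h = 1/(-933) = -1/933 ≈ -0.0010718)
C(j) = 268*j (C(j) = 134*(2*j) = 268*j)
1/((W - 17573)/(-468933) + C(h)/255794) = 1/((-168008 - 17573)/(-468933) + (268*(-1/933))/255794) = 1/(-185581*(-1/468933) - 268/933*1/255794) = 1/(185581/468933 - 134/119327901) = 1/(7381642786153/18652263533211) = 18652263533211/7381642786153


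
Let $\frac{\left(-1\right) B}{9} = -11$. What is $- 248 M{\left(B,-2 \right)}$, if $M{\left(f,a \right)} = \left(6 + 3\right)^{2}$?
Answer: $-20088$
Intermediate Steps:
$B = 99$ ($B = \left(-9\right) \left(-11\right) = 99$)
$M{\left(f,a \right)} = 81$ ($M{\left(f,a \right)} = 9^{2} = 81$)
$- 248 M{\left(B,-2 \right)} = \left(-248\right) 81 = -20088$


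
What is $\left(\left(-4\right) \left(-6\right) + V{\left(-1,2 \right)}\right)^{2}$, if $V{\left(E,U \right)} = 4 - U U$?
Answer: $576$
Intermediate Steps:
$V{\left(E,U \right)} = 4 - U^{2}$
$\left(\left(-4\right) \left(-6\right) + V{\left(-1,2 \right)}\right)^{2} = \left(\left(-4\right) \left(-6\right) + \left(4 - 2^{2}\right)\right)^{2} = \left(24 + \left(4 - 4\right)\right)^{2} = \left(24 + 0\right)^{2} = 24^{2} = 576$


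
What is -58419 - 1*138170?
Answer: -196589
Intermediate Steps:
-58419 - 1*138170 = -58419 - 138170 = -196589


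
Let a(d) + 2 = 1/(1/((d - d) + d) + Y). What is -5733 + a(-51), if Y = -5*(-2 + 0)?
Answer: -2919064/509 ≈ -5734.9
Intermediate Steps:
Y = 10 (Y = -5*(-2) = 10)
a(d) = -2 + 1/(10 + 1/d) (a(d) = -2 + 1/(1/((d - d) + d) + 10) = -2 + 1/(1/(0 + d) + 10) = -2 + 1/(1/d + 10) = -2 + 1/(10 + 1/d))
-5733 + a(-51) = -5733 + (-2 - 19*(-51))/(1 + 10*(-51)) = -5733 + (-2 + 969)/(1 - 510) = -5733 + 967/(-509) = -5733 - 1/509*967 = -5733 - 967/509 = -2919064/509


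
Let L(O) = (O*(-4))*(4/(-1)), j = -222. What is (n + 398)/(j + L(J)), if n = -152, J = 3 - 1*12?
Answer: -41/61 ≈ -0.67213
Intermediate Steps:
J = -9 (J = 3 - 12 = -9)
L(O) = 16*O (L(O) = (-4*O)*(4*(-1)) = -4*O*(-4) = 16*O)
(n + 398)/(j + L(J)) = (-152 + 398)/(-222 + 16*(-9)) = 246/(-222 - 144) = 246/(-366) = 246*(-1/366) = -41/61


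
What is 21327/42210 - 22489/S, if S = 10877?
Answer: -239095637/153039390 ≈ -1.5623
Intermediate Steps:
21327/42210 - 22489/S = 21327/42210 - 22489/10877 = 21327*(1/42210) - 22489*1/10877 = 7109/14070 - 22489/10877 = -239095637/153039390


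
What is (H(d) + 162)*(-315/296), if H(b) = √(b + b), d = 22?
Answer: -25515/148 - 315*√11/148 ≈ -179.46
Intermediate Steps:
H(b) = √2*√b (H(b) = √(2*b) = √2*√b)
(H(d) + 162)*(-315/296) = (√2*√22 + 162)*(-315/296) = (2*√11 + 162)*(-315*1/296) = (162 + 2*√11)*(-315/296) = -25515/148 - 315*√11/148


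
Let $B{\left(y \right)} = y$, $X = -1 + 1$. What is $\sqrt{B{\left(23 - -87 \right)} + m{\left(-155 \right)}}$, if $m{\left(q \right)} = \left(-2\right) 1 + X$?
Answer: $6 \sqrt{3} \approx 10.392$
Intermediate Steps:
$X = 0$
$m{\left(q \right)} = -2$ ($m{\left(q \right)} = \left(-2\right) 1 + 0 = -2 + 0 = -2$)
$\sqrt{B{\left(23 - -87 \right)} + m{\left(-155 \right)}} = \sqrt{\left(23 - -87\right) - 2} = \sqrt{\left(23 + 87\right) - 2} = \sqrt{110 - 2} = \sqrt{108} = 6 \sqrt{3}$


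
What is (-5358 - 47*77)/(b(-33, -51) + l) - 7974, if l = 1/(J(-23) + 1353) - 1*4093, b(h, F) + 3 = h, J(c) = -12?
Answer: -44139904155/5536988 ≈ -7971.8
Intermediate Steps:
b(h, F) = -3 + h
l = -5488712/1341 (l = 1/(-12 + 1353) - 1*4093 = 1/1341 - 4093 = -5488712/1341 ≈ -4093.0)
(-5358 - 47*77)/(b(-33, -51) + l) - 7974 = (-5358 - 47*77)/((-3 - 33) - 5488712/1341) - 7974 = (-5358 - 3619)/(-36 - 5488712/1341) - 7974 = -8977/(-5536988/1341) - 7974 = -8977*(-1341/5536988) - 7974 = 12038157/5536988 - 7974 = -44139904155/5536988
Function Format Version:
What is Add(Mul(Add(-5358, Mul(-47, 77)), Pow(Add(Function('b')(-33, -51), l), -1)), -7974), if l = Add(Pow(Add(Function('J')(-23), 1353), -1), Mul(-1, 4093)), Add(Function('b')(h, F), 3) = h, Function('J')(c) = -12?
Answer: Rational(-44139904155, 5536988) ≈ -7971.8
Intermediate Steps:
Function('b')(h, F) = Add(-3, h)
l = Rational(-5488712, 1341) (l = Add(Pow(Add(-12, 1353), -1), Mul(-1, 4093)) = Add(Pow(1341, -1), -4093) = Add(Rational(1, 1341), -4093) = Rational(-5488712, 1341) ≈ -4093.0)
Add(Mul(Add(-5358, Mul(-47, 77)), Pow(Add(Function('b')(-33, -51), l), -1)), -7974) = Add(Mul(Add(-5358, Mul(-47, 77)), Pow(Add(Add(-3, -33), Rational(-5488712, 1341)), -1)), -7974) = Add(Mul(Add(-5358, -3619), Pow(Add(-36, Rational(-5488712, 1341)), -1)), -7974) = Add(Mul(-8977, Pow(Rational(-5536988, 1341), -1)), -7974) = Add(Mul(-8977, Rational(-1341, 5536988)), -7974) = Add(Rational(12038157, 5536988), -7974) = Rational(-44139904155, 5536988)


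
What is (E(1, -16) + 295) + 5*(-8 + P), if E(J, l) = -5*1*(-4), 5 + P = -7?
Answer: 215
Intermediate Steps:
P = -12 (P = -5 - 7 = -12)
E(J, l) = 20 (E(J, l) = -5*(-4) = 20)
(E(1, -16) + 295) + 5*(-8 + P) = (20 + 295) + 5*(-8 - 12) = 315 + 5*(-20) = 315 - 100 = 215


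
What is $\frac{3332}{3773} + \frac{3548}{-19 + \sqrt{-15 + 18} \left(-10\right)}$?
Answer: $- \frac{5186576}{4697} + \frac{35480 \sqrt{3}}{61} \approx -96.803$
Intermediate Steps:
$\frac{3332}{3773} + \frac{3548}{-19 + \sqrt{-15 + 18} \left(-10\right)} = 3332 \cdot \frac{1}{3773} + \frac{3548}{-19 + \sqrt{3} \left(-10\right)} = \frac{68}{77} + \frac{3548}{-19 - 10 \sqrt{3}}$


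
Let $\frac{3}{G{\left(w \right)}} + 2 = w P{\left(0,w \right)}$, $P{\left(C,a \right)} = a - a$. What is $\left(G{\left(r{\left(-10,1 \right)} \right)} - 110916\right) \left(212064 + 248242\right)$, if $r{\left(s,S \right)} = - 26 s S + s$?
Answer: $-51055990755$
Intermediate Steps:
$P{\left(C,a \right)} = 0$
$r{\left(s,S \right)} = s - 26 S s$ ($r{\left(s,S \right)} = - 26 S s + s = s - 26 S s$)
$G{\left(w \right)} = - \frac{3}{2}$ ($G{\left(w \right)} = \frac{3}{-2 + w 0} = \frac{3}{-2 + 0} = \frac{3}{-2} = 3 \left(- \frac{1}{2}\right) = - \frac{3}{2}$)
$\left(G{\left(r{\left(-10,1 \right)} \right)} - 110916\right) \left(212064 + 248242\right) = \left(- \frac{3}{2} - 110916\right) \left(212064 + 248242\right) = \left(- \frac{221835}{2}\right) 460306 = -51055990755$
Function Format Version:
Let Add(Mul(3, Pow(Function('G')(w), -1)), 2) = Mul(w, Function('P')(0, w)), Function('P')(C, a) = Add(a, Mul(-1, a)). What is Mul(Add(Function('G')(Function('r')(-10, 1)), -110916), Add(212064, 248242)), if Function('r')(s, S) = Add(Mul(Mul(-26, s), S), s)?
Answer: -51055990755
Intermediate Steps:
Function('P')(C, a) = 0
Function('r')(s, S) = Add(s, Mul(-26, S, s)) (Function('r')(s, S) = Add(Mul(-26, S, s), s) = Add(s, Mul(-26, S, s)))
Function('G')(w) = Rational(-3, 2) (Function('G')(w) = Mul(3, Pow(Add(-2, Mul(w, 0)), -1)) = Mul(3, Pow(Add(-2, 0), -1)) = Mul(3, Pow(-2, -1)) = Mul(3, Rational(-1, 2)) = Rational(-3, 2))
Mul(Add(Function('G')(Function('r')(-10, 1)), -110916), Add(212064, 248242)) = Mul(Add(Rational(-3, 2), -110916), Add(212064, 248242)) = Mul(Rational(-221835, 2), 460306) = -51055990755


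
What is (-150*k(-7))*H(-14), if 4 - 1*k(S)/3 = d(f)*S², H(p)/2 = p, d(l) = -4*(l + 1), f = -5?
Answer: -9828000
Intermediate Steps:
d(l) = -4 - 4*l (d(l) = -4*(1 + l) = -4 - 4*l)
H(p) = 2*p
k(S) = 12 - 48*S² (k(S) = 12 - 3*(-4 - 4*(-5))*S² = 12 - 3*(-4 + 20)*S² = 12 - 48*S²)
(-150*k(-7))*H(-14) = (-150*(12 - 48*(-7)²))*(2*(-14)) = -150*(12 - 48*49)*(-28) = -150*(12 - 2352)*(-28) = -150*(-2340)*(-28) = 351000*(-28) = -9828000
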